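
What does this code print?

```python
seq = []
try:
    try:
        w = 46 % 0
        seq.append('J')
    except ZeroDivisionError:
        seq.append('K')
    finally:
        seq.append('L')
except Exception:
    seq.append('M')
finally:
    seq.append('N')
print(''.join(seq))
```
KLN

Both finally blocks run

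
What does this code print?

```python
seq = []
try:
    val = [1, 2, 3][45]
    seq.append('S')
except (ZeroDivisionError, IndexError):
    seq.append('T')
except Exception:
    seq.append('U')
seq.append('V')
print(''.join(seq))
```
TV

IndexError matches tuple containing it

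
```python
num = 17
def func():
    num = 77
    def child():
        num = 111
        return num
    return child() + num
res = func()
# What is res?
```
188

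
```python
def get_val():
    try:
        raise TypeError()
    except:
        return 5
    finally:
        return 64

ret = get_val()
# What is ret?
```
64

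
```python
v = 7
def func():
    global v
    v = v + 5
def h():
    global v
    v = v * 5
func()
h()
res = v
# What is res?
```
60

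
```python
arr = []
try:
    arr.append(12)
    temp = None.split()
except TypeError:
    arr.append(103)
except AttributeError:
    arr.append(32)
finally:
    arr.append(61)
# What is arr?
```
[12, 32, 61]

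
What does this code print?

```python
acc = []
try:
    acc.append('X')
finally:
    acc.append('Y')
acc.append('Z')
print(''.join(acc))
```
XYZ

try/finally without except, no exception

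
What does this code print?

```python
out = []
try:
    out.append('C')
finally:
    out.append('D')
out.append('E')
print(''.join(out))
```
CDE

try/finally without except, no exception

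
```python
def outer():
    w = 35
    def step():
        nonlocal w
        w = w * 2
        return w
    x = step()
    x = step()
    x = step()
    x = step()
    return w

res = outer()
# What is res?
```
560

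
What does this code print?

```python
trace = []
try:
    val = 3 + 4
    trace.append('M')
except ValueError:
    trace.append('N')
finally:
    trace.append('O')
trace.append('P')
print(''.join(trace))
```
MOP

finally runs after normal execution too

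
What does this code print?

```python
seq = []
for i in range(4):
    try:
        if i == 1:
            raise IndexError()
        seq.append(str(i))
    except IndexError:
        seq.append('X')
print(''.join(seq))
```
0X23

Exception on i=1 caught, loop continues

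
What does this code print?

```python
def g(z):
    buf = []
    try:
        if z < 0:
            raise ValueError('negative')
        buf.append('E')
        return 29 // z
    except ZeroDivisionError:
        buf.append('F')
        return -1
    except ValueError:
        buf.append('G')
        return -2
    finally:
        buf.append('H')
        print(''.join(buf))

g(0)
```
EFH

z=0 causes ZeroDivisionError, caught, finally prints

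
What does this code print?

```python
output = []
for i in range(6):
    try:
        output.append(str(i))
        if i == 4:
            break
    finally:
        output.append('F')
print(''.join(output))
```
0F1F2F3F4F

finally runs even when breaking out of loop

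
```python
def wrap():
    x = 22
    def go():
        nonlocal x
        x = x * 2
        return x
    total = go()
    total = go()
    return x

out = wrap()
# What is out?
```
88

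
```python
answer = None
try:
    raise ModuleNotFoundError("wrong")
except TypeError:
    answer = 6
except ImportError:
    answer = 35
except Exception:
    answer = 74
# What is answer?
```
35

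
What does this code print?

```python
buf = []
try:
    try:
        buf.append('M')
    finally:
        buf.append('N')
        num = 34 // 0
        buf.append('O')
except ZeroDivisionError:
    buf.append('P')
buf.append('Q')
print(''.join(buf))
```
MNPQ

Exception in inner finally caught by outer except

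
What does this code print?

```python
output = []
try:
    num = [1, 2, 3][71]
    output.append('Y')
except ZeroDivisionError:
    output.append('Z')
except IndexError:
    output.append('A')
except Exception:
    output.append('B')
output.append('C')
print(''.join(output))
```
AC

IndexError matches before generic Exception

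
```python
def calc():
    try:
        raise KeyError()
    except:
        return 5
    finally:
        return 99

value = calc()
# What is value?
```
99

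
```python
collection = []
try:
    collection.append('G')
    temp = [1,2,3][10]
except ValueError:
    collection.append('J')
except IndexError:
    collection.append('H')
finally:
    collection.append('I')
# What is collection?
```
['G', 'H', 'I']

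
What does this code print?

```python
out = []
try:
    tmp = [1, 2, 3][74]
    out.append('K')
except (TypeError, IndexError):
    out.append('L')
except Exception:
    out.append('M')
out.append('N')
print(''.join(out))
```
LN

IndexError matches tuple containing it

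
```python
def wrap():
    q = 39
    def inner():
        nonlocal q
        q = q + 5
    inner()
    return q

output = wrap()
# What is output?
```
44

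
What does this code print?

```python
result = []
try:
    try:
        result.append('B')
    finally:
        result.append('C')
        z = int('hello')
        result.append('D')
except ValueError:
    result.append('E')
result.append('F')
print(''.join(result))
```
BCEF

Exception in inner finally caught by outer except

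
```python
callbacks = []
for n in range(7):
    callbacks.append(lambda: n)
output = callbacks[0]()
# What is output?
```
6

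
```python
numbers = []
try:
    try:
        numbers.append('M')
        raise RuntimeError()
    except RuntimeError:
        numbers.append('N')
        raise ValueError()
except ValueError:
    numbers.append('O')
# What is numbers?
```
['M', 'N', 'O']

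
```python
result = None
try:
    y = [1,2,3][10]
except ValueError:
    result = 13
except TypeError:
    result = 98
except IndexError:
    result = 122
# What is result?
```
122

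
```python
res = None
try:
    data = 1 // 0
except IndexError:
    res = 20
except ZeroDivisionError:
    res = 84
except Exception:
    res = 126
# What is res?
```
84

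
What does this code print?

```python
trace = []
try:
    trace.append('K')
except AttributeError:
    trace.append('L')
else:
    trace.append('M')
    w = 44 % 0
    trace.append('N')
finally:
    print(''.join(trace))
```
KM

Try succeeds, else appends 'M', ZeroDivisionError in else is uncaught, finally prints before exception propagates ('N' never appended)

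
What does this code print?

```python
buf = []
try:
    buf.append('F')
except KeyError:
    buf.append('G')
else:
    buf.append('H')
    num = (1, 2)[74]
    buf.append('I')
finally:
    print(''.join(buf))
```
FH

Try succeeds, else appends 'H', IndexError in else is uncaught, finally prints before exception propagates ('I' never appended)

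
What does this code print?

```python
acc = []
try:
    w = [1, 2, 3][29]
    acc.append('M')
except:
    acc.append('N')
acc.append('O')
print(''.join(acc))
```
NO

Exception raised in try, caught by bare except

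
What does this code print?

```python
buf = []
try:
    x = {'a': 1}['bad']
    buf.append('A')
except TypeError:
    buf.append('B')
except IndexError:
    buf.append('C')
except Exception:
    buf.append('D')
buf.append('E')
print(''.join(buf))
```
DE

KeyError not specifically caught, falls to Exception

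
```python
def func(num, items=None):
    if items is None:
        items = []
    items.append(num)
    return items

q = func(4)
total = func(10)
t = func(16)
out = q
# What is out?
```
[4]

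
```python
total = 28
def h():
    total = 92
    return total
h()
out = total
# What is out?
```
28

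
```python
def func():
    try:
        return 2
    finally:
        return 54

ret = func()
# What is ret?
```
54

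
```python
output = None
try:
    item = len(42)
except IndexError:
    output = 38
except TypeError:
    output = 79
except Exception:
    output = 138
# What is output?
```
79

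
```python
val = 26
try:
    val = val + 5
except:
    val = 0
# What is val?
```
31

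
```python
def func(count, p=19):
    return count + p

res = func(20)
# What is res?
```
39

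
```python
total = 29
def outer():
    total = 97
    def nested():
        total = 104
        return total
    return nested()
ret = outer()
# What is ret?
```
104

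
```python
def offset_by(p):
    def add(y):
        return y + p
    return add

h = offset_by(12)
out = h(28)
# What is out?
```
40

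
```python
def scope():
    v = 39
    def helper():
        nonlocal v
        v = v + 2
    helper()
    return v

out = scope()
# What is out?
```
41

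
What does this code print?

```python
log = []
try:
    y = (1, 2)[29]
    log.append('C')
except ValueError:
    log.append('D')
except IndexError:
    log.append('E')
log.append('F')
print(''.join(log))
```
EF

IndexError is caught by its specific handler, not ValueError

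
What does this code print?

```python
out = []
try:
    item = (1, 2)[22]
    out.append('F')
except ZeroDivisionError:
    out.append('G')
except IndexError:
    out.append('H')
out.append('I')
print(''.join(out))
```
HI

IndexError is caught by its specific handler, not ZeroDivisionError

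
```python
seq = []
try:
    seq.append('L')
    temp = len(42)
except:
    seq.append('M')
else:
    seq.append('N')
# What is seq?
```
['L', 'M']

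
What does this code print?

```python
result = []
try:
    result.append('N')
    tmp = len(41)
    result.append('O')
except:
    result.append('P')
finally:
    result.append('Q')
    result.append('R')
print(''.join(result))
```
NPQR

Code before exception runs, then except, then all of finally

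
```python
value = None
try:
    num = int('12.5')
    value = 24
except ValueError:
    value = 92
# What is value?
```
92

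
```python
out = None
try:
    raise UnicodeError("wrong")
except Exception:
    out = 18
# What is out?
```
18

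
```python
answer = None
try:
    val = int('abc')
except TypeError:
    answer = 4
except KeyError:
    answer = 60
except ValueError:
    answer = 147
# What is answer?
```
147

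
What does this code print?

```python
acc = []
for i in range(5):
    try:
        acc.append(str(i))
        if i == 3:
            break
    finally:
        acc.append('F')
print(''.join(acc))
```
0F1F2F3F

finally runs even when breaking out of loop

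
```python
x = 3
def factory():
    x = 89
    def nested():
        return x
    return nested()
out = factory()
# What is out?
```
89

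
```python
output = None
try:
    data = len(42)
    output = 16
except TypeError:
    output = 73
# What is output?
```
73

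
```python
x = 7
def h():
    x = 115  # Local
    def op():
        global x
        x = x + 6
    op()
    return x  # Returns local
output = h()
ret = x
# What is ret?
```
13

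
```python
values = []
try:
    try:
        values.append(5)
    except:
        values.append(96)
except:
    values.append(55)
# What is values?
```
[5]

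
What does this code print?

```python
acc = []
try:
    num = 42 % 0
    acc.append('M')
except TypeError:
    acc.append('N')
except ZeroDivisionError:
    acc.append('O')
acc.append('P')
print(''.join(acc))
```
OP

ZeroDivisionError is caught by its specific handler, not TypeError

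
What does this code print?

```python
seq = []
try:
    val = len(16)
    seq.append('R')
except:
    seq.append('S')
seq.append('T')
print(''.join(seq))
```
ST

Exception raised in try, caught by bare except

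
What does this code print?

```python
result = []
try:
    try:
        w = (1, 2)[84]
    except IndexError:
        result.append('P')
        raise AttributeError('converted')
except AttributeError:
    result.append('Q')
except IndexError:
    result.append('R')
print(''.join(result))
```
PQ

New AttributeError raised, caught by outer AttributeError handler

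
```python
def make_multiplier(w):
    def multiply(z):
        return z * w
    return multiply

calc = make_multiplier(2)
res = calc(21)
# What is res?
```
42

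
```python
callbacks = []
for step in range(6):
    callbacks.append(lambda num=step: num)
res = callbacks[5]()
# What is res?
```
5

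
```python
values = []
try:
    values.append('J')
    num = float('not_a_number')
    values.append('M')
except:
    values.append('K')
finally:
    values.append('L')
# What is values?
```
['J', 'K', 'L']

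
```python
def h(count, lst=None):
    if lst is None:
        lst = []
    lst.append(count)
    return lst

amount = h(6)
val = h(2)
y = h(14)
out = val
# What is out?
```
[2]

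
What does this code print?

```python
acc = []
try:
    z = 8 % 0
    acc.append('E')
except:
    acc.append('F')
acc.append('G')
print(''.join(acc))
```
FG

Exception raised in try, caught by bare except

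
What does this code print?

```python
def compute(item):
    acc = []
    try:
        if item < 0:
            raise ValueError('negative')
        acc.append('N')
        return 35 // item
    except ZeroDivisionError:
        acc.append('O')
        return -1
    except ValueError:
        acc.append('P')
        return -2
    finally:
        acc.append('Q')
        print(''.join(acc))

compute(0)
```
NOQ

item=0 causes ZeroDivisionError, caught, finally prints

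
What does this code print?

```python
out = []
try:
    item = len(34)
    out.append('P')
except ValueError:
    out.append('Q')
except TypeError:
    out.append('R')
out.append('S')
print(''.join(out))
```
RS

TypeError is caught by its specific handler, not ValueError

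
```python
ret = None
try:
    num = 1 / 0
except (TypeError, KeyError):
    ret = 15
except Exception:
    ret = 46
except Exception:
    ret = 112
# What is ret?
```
46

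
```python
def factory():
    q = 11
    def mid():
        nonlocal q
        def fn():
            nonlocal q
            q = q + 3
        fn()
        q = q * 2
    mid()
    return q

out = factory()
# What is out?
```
28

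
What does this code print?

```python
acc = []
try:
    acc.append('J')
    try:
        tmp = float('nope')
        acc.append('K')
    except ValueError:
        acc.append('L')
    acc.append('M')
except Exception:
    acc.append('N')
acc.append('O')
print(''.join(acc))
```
JLMO

Inner exception caught by inner handler, outer continues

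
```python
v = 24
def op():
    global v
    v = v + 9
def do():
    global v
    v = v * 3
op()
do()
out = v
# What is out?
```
99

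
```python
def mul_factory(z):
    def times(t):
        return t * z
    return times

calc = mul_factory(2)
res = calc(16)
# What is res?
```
32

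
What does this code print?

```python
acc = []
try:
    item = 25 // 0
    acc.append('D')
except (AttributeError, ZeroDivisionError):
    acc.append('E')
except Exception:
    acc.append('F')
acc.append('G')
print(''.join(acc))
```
EG

ZeroDivisionError matches tuple containing it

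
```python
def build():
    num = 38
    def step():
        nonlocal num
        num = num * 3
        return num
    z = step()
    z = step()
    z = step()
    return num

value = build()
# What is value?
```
1026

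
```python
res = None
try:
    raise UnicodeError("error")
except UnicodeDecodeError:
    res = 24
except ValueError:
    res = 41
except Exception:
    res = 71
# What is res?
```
41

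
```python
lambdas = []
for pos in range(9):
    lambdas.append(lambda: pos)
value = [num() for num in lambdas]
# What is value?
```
[8, 8, 8, 8, 8, 8, 8, 8, 8]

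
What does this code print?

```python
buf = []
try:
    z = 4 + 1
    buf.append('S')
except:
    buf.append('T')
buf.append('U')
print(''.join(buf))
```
SU

No exception, try block completes normally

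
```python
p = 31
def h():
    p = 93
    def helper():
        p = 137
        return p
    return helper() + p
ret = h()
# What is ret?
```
230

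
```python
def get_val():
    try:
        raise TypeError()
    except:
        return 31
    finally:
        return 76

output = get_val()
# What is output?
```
76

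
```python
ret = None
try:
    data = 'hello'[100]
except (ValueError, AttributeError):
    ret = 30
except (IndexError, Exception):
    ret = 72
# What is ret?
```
72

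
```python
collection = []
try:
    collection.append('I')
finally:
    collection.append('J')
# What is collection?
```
['I', 'J']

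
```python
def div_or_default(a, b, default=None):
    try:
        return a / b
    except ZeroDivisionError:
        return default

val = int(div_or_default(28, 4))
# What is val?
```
7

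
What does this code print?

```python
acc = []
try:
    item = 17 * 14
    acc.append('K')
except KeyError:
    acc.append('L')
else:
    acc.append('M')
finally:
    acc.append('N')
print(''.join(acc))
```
KMN

else runs before finally when no exception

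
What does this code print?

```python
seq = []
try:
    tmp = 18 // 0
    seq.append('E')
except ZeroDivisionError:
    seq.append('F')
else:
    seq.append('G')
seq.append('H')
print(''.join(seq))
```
FH

else block skipped when exception is caught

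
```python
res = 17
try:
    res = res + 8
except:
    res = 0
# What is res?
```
25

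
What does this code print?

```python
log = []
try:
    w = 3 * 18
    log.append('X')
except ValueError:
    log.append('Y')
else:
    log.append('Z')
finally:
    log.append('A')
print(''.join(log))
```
XZA

else runs before finally when no exception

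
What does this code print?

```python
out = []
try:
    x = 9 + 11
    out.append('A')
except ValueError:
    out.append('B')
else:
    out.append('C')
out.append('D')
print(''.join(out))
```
ACD

else block runs when no exception occurs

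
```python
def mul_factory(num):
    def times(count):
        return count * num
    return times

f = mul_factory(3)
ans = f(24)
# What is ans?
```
72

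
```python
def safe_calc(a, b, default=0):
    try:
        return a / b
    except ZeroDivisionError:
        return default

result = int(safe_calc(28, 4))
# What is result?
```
7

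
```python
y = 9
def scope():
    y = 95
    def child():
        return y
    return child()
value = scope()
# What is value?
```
95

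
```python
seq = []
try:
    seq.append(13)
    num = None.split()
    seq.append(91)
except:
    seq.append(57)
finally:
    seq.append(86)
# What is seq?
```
[13, 57, 86]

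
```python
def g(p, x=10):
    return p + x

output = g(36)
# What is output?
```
46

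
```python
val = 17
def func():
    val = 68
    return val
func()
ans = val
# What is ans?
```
17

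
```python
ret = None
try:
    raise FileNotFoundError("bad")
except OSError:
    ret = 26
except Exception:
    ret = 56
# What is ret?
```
26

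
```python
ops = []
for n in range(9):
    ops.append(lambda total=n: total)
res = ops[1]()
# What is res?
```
1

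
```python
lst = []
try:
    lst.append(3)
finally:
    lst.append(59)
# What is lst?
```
[3, 59]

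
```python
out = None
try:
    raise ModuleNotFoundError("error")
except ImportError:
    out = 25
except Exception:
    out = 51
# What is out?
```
25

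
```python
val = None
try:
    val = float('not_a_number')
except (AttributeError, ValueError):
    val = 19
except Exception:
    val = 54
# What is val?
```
19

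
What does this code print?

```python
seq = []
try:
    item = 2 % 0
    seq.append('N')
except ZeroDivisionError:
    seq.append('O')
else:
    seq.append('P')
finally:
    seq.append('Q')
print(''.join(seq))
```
OQ

Exception: except runs, else skipped, finally runs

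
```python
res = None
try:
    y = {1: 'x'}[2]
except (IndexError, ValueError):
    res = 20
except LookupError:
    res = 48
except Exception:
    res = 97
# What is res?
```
48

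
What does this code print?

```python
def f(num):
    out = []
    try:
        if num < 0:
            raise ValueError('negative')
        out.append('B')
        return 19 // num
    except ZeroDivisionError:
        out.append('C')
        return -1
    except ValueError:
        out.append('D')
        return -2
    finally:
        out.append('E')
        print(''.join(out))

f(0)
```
BCE

num=0 causes ZeroDivisionError, caught, finally prints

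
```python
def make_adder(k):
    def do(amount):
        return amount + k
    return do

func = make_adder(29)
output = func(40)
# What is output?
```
69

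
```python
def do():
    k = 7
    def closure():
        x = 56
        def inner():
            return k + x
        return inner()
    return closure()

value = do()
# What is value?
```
63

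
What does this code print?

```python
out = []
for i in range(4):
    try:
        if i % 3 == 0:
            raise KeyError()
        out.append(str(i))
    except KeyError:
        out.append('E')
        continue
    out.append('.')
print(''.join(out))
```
E1.2.E

continue in except skips rest of loop body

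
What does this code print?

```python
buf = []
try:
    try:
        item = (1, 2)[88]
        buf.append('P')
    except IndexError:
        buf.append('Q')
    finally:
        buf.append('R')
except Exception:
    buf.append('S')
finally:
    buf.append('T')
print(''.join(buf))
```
QRT

Both finally blocks run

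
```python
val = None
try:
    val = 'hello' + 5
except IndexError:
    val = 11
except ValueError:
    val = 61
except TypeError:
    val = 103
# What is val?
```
103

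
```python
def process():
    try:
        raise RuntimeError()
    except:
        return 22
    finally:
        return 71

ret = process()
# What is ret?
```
71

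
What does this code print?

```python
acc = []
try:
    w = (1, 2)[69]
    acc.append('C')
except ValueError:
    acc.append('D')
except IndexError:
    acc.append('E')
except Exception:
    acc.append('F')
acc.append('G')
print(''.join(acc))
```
EG

IndexError matches before generic Exception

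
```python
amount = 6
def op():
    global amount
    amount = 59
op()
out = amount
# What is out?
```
59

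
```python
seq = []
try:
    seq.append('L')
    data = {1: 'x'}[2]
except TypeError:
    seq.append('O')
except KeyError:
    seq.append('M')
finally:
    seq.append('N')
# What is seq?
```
['L', 'M', 'N']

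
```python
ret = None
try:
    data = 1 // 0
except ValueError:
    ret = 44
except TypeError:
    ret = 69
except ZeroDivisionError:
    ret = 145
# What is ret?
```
145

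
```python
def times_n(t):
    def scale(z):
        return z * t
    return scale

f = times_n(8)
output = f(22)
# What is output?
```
176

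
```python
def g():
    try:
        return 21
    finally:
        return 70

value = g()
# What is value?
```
70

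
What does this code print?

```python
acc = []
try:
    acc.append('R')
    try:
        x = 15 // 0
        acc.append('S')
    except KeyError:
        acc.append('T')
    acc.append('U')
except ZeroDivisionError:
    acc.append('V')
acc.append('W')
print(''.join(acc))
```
RVW

Inner handler doesn't match, propagates to outer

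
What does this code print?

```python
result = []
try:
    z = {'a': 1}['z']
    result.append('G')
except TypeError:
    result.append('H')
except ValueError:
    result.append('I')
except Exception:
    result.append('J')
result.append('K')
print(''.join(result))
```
JK

KeyError not specifically caught, falls to Exception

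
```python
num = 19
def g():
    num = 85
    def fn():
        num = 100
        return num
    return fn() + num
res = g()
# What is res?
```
185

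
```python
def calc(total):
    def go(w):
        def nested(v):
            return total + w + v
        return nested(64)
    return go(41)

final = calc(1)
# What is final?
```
106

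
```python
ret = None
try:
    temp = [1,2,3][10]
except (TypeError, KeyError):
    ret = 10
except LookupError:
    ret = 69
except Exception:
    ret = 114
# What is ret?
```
69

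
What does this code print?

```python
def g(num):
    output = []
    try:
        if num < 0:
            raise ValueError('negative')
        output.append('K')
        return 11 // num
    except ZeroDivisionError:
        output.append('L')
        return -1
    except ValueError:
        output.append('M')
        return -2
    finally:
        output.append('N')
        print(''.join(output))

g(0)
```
KLN

num=0 causes ZeroDivisionError, caught, finally prints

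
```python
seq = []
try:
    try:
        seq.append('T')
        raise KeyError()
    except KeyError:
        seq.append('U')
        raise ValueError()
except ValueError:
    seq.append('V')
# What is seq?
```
['T', 'U', 'V']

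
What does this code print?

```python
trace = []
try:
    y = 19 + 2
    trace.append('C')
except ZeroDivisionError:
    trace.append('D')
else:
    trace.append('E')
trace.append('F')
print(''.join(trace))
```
CEF

else block runs when no exception occurs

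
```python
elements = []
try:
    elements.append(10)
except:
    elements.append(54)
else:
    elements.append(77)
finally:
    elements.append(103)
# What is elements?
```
[10, 77, 103]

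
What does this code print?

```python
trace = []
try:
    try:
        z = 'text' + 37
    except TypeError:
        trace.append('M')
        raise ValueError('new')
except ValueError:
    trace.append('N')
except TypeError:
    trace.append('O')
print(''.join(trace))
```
MN

New ValueError raised, caught by outer ValueError handler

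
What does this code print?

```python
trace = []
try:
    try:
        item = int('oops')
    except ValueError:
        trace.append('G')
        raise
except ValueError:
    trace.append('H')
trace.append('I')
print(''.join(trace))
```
GHI

raise without argument re-raises current exception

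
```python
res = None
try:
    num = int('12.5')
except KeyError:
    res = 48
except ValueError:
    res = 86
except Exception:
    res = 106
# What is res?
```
86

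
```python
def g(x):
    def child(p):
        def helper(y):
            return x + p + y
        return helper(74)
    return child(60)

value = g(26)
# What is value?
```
160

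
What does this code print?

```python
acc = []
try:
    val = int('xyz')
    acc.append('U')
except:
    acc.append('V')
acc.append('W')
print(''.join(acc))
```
VW

Exception raised in try, caught by bare except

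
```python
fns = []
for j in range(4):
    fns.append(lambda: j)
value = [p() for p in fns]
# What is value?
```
[3, 3, 3, 3]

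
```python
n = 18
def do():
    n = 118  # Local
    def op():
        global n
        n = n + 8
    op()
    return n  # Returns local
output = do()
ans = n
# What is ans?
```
26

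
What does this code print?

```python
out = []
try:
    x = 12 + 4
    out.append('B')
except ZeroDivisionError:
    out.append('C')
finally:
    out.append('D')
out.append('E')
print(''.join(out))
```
BDE

finally runs after normal execution too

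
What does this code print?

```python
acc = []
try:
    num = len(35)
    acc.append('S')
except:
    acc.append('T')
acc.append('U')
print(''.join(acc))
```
TU

Exception raised in try, caught by bare except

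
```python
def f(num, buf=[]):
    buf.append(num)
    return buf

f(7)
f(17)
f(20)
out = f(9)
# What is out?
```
[7, 17, 20, 9]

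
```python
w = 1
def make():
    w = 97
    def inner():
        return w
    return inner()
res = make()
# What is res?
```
97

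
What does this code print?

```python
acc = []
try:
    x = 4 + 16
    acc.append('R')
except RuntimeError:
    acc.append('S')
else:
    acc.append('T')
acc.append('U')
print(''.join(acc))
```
RTU

else block runs when no exception occurs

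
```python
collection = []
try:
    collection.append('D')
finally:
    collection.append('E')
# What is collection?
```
['D', 'E']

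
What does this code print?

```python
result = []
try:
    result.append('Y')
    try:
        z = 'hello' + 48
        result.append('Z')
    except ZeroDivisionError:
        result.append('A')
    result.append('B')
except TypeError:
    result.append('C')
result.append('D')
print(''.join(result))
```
YCD

Inner handler doesn't match, propagates to outer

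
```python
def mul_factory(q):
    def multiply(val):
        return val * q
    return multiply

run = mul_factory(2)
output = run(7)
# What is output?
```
14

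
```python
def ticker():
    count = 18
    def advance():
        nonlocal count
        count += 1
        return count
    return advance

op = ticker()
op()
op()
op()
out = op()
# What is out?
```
22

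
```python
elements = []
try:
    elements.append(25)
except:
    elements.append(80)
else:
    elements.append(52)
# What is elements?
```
[25, 52]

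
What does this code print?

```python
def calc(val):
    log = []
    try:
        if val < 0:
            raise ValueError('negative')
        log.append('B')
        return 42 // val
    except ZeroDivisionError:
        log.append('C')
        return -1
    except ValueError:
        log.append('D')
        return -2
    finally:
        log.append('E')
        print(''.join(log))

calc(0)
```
BCE

val=0 causes ZeroDivisionError, caught, finally prints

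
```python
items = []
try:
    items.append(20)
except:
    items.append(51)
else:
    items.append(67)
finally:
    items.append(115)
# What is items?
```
[20, 67, 115]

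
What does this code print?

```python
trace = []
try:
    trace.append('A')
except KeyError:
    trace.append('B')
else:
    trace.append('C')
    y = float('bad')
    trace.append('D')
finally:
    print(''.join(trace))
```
AC

Try succeeds, else appends 'C', ValueError in else is uncaught, finally prints before exception propagates ('D' never appended)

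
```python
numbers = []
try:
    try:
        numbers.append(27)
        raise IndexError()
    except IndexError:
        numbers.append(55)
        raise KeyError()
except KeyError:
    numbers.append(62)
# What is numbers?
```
[27, 55, 62]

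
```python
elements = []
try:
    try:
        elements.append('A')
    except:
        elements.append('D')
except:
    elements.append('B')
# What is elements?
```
['A']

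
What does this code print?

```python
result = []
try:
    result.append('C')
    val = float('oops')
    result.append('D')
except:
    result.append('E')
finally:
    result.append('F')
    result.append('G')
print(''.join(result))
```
CEFG

Code before exception runs, then except, then all of finally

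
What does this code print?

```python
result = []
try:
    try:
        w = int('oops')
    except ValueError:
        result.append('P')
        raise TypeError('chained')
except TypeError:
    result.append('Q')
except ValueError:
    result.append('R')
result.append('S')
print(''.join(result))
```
PQS

TypeError raised and caught, original ValueError not re-raised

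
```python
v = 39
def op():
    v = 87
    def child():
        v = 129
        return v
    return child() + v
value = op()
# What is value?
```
216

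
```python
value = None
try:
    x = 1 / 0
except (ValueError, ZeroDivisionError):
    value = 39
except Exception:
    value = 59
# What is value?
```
39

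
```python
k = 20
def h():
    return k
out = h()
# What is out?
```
20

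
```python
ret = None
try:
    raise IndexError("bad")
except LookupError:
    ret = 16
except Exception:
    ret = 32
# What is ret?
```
16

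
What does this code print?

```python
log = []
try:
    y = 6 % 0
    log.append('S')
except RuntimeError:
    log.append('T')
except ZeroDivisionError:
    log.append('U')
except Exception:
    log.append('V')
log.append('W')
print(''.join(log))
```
UW

ZeroDivisionError matches before generic Exception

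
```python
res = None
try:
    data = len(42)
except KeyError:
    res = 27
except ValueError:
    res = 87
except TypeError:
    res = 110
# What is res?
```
110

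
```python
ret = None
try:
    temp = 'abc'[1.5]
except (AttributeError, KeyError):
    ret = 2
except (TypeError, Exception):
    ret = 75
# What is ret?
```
75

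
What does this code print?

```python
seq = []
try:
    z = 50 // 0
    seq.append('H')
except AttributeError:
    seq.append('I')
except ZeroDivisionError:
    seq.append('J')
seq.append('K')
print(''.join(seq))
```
JK

ZeroDivisionError is caught by its specific handler, not AttributeError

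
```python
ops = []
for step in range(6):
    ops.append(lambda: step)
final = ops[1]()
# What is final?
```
5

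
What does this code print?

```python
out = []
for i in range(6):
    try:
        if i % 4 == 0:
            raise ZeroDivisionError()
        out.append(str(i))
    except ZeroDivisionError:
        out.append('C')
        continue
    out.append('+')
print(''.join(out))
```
C1+2+3+C5+

continue in except skips rest of loop body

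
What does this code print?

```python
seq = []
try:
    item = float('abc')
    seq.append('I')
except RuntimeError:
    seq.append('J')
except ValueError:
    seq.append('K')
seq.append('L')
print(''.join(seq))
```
KL

ValueError is caught by its specific handler, not RuntimeError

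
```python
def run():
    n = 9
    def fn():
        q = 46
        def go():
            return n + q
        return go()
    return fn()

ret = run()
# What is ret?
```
55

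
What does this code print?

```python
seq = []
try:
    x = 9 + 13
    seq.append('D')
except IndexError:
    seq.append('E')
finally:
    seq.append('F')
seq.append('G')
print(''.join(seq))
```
DFG

finally runs after normal execution too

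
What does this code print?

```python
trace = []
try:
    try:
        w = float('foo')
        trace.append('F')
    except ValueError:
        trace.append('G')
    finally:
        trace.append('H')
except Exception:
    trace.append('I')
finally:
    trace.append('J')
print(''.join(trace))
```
GHJ

Both finally blocks run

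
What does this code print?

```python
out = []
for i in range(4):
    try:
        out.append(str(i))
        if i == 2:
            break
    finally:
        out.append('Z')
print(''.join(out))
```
0Z1Z2Z

finally runs even when breaking out of loop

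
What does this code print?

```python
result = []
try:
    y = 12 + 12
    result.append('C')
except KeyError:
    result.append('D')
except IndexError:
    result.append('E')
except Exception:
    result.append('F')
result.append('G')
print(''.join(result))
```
CG

No exception, try block completes normally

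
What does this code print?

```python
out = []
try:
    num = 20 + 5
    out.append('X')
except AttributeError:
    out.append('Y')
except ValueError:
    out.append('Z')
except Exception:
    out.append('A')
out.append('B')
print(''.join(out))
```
XB

No exception, try block completes normally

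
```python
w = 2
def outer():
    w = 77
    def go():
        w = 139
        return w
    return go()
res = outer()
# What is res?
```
139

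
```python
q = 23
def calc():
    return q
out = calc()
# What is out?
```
23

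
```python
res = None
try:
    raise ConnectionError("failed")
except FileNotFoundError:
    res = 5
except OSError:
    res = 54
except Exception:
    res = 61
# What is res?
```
54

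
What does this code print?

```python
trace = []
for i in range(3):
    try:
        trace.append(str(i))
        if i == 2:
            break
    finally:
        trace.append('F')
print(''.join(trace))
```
0F1F2F

finally runs even when breaking out of loop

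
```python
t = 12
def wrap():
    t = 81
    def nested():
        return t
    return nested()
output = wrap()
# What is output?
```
81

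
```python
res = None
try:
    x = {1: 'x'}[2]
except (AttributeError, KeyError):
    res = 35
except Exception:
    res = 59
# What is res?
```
35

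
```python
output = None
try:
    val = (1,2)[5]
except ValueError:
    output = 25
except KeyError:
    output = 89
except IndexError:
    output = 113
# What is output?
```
113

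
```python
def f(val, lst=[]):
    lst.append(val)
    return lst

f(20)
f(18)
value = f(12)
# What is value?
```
[20, 18, 12]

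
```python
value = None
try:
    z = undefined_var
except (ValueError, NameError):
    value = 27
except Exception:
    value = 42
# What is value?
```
27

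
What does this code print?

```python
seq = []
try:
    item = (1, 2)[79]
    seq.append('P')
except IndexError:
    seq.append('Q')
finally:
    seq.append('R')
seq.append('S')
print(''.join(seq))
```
QRS

finally always runs, even after exception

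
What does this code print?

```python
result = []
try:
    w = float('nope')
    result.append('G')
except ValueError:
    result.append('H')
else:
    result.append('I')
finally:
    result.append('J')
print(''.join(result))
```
HJ

Exception: except runs, else skipped, finally runs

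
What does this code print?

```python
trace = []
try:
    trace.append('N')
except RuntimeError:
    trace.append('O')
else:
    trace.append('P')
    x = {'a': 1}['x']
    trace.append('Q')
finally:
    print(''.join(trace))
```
NP

Try succeeds, else appends 'P', KeyError in else is uncaught, finally prints before exception propagates ('Q' never appended)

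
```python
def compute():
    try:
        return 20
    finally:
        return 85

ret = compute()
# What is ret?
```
85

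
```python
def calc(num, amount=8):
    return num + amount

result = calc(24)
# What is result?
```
32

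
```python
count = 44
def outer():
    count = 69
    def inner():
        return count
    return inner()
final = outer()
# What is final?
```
69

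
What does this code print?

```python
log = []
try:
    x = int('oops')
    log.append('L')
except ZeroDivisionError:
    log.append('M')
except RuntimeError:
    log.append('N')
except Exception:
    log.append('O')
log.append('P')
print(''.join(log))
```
OP

ValueError not specifically caught, falls to Exception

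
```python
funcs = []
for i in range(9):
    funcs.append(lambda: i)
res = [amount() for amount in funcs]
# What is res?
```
[8, 8, 8, 8, 8, 8, 8, 8, 8]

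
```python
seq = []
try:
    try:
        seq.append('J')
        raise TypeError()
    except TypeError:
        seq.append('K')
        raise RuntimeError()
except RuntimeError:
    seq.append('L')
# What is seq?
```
['J', 'K', 'L']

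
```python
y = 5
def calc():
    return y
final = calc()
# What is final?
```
5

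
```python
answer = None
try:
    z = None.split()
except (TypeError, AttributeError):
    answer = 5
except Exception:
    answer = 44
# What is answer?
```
5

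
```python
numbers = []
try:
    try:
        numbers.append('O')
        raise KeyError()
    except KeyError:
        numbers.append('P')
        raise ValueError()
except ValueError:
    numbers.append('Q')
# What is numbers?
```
['O', 'P', 'Q']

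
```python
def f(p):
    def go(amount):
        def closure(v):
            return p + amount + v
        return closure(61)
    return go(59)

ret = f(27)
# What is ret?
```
147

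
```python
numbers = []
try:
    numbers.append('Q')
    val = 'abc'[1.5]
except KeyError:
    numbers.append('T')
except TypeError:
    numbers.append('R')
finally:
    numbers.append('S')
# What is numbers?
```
['Q', 'R', 'S']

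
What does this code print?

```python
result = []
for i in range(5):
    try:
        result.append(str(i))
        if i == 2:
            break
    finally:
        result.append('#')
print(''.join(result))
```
0#1#2#

finally runs even when breaking out of loop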